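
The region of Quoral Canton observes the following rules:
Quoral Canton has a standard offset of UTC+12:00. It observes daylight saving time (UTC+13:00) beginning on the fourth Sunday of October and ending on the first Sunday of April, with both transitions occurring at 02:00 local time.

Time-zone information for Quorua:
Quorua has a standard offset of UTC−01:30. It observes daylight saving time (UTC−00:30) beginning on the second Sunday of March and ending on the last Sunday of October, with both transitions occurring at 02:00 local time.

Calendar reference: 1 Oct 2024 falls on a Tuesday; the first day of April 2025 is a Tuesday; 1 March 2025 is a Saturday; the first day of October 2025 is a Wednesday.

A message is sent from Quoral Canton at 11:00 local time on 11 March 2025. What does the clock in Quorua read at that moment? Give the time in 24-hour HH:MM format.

1 October 2024 is a Tuesday, so the first Sunday is October 6 and the fourth is October 27.
1 April 2025 is a Tuesday, so the first Sunday is April 6.
11 March 2025 falls between 27 October 2024 and 6 April 2025, so daylight saving is in effect and Quoral Canton is at UTC+13:00.
11:00 Quoral Canton − 13h = 22:00 UTC (rolling into the previous day, 10 March 2025).
1 March 2025 is a Saturday, so the first Sunday is March 2 and the second is March 9.
1 October 2025 is a Wednesday, so Sundays fall on 5, 12, 19, 26; the last is October 26.
At the standard offset (UTC−01:30), 22:00 UTC − 1h30m = 20:30 Quorua standard time.
Daylight saving runs 9 March – 26 October; the standard-time date in Quorua, 10 March 2025, is inside that window, so Quorua is at UTC−00:30.
22:00 UTC − 0h30m = 21:30 Quorua.

21:30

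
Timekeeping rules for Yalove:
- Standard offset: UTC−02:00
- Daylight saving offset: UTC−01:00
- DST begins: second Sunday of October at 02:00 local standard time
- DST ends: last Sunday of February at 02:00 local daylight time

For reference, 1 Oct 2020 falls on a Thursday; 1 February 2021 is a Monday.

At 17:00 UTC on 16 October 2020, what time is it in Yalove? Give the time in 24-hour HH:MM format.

16:00

1 October 2020 is a Thursday, so the first Sunday is October 4 and the second is October 11.
1 February 2021 is a Monday, so Sundays fall on 7, 14, 21, 28; the last is February 28.
At the standard offset (UTC−02:00), 17:00 UTC − 2h = 15:00 Yalove standard time.
The standard-time date in Yalove, 16 October 2020, lies within the daylight-saving period (11 October 2020 – 28 February 2021), so Yalove is on daylight time, UTC−01:00.
17:00 UTC − 1h = 16:00 local.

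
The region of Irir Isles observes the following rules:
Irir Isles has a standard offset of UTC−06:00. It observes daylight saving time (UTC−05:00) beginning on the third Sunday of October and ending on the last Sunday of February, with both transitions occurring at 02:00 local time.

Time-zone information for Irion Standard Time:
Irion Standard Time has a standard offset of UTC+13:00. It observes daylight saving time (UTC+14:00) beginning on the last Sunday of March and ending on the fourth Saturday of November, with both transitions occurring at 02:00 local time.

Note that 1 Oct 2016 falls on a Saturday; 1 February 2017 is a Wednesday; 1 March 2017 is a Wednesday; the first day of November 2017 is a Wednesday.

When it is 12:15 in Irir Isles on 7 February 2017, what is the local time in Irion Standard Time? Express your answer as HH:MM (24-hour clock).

1 October 2016 is a Saturday, so the first Sunday is October 2 and the third is October 16.
1 February 2017 is a Wednesday, so Sundays fall on 5, 12, 19, 26; the last is February 26.
Daylight saving runs 16 October 2016 – 26 February 2017; 7 February 2017 is inside that window, so Irir Isles is at UTC−05:00.
12:15 Irir Isles + 5h = 17:15 UTC.
1 March 2017 is a Wednesday, so Sundays fall on 5, 12, 19, 26; the last is March 26.
1 November 2017 is a Wednesday, so the first Saturday is November 4 and the fourth is November 25.
At the standard offset (UTC+13:00), 17:15 UTC + 13h = 06:15 Irion Standard Time standard time (rolling into the next day, 8 February 2017).
The standard-time date in Irion Standard Time, 8 February 2017, is outside the daylight-saving period (26 March – 25 November), so Irion Standard Time is on standard time, UTC+13:00.
17:15 UTC + 13h = 06:15 Irion Standard Time (rolling into the next day, 8 February 2017).

06:15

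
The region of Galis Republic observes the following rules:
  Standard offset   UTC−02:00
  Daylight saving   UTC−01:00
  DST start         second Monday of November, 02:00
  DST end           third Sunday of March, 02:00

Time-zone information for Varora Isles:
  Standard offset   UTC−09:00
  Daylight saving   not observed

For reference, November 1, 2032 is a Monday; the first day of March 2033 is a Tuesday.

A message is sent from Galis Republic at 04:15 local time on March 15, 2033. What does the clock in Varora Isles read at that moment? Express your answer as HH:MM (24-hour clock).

1 November 2032 is a Monday, so the first Monday is November 1 and the second is November 8.
1 March 2033 is a Tuesday, so the first Sunday is March 6 and the third is March 20.
March 15, 2033 falls between 8 November 2032 and 20 March 2033, so daylight saving is in effect and Galis Republic is at UTC−01:00.
04:15 Galis Republic + 1h = 05:15 UTC.
Varora Isles stays on UTC−09:00 all year.
05:15 UTC − 9h = 20:15 Varora Isles (rolling into the previous day, 14 March 2033).

20:15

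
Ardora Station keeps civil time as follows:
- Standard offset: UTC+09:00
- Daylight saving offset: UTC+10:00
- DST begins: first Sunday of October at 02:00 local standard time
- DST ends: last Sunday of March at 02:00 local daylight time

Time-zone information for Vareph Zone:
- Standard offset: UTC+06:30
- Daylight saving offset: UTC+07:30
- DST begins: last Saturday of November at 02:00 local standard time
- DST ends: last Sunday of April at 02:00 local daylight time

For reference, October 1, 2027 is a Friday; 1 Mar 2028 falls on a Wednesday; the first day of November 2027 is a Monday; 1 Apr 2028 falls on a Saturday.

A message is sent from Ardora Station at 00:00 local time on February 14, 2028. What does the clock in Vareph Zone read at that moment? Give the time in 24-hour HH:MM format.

1 October 2027 is a Friday, so the first Sunday is October 3.
1 March 2028 is a Wednesday, so Sundays fall on 5, 12, 19, 26; the last is March 26.
Daylight saving runs 3 October 2027 – 26 March 2028; February 14, 2028 is inside that window, so Ardora Station is at UTC+10:00.
00:00 Ardora Station − 10h = 14:00 UTC (rolling into the previous day, 13 February 2028).
1 November 2027 is a Monday, so Saturdays fall on 6, 13, 20, 27; the last is November 27.
1 April 2028 is a Saturday, so Sundays fall on 2, 9, 16, 23, 30; the last is April 30.
At the standard offset (UTC+06:30), 14:00 UTC + 6h30m = 20:30 Vareph Zone standard time.
The standard-time date in Vareph Zone, February 13, 2028, lies within the daylight-saving period (27 November 2027 – 30 April 2028), so Vareph Zone is on daylight time, UTC+07:30.
14:00 UTC + 7h30m = 21:30 Vareph Zone.

21:30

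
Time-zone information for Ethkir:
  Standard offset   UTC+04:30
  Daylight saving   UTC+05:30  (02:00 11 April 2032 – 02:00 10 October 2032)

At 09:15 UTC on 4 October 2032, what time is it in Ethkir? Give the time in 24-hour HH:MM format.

At the standard offset (UTC+04:30), 09:15 UTC + 4h30m = 13:45 Ethkir standard time.
Daylight saving runs 11 April – 10 October; the standard-time date in Ethkir, 4 October 2032, is inside that window, so Ethkir is at UTC+05:30.
09:15 UTC + 5h30m = 14:45 local.

14:45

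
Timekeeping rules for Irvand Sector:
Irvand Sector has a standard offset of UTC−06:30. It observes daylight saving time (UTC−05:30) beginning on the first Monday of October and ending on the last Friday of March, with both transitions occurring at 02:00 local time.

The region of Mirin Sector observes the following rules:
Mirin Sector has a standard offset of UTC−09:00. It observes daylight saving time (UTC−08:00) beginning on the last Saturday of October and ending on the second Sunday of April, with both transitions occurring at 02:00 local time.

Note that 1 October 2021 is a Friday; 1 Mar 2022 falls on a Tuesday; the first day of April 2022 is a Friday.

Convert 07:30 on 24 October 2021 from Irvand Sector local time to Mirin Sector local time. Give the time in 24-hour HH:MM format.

04:00

1 October 2021 is a Friday, so the first Monday is October 4.
1 March 2022 is a Tuesday, so Fridays fall on 4, 11, 18, 25; the last is March 25.
24 October 2021 falls between 4 October 2021 and 25 March 2022, so daylight saving is in effect and Irvand Sector is at UTC−05:30.
07:30 Irvand Sector + 5h30m = 13:00 UTC.
1 October 2021 is a Friday, so Saturdays fall on 2, 9, 16, 23, 30; the last is October 30.
1 April 2022 is a Friday, so the first Sunday is April 3 and the second is April 10.
At the standard offset (UTC−09:00), 13:00 UTC − 9h = 04:00 Mirin Sector standard time.
The standard-time date in Mirin Sector, 24 October 2021, does not fall between 30 October 2021 and 10 April 2022, so daylight saving is not in effect and Mirin Sector is at UTC−09:00.
13:00 UTC − 9h = 04:00 Mirin Sector.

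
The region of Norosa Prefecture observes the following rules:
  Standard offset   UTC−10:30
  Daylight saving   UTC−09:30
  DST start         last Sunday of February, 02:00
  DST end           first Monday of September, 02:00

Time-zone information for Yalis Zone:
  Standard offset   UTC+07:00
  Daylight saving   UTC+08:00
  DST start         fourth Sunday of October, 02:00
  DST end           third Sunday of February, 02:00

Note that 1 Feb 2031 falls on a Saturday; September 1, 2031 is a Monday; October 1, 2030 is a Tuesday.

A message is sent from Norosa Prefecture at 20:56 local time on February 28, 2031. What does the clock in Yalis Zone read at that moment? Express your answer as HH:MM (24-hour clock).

13:26

1 February 2031 is a Saturday, so Sundays fall on 2, 9, 16, 23; the last is February 23.
1 September 2031 is a Monday, so the first Monday is September 1.
February 28, 2031 falls between 23 February and 1 September, so daylight saving is in effect and Norosa Prefecture is at UTC−09:30.
20:56 Norosa Prefecture + 9h30m = 06:26 UTC (rolling into the next day, 1 March 2031).
1 October 2030 is a Tuesday, so the first Sunday is October 6 and the fourth is October 27.
1 February 2031 is a Saturday, so the first Sunday is February 2 and the third is February 16.
At the standard offset (UTC+07:00), 06:26 UTC + 7h = 13:26 Yalis Zone standard time.
The standard-time date in Yalis Zone, March 1, 2031, does not fall between 27 October 2030 and 16 February 2031, so daylight saving is not in effect and Yalis Zone is at UTC+07:00.
06:26 UTC + 7h = 13:26 Yalis Zone.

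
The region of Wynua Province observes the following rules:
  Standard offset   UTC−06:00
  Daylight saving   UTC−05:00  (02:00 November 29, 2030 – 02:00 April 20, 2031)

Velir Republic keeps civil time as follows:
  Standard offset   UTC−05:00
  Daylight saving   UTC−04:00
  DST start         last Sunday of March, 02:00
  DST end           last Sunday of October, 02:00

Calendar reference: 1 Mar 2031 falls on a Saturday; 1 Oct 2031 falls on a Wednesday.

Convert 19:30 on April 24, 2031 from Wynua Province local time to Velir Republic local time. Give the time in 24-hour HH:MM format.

21:30

April 24, 2031 does not fall between 29 November 2030 and 20 April 2031, so daylight saving is not in effect and Wynua Province is at UTC−06:00.
19:30 Wynua Province + 6h = 01:30 UTC (rolling into the next day, 25 April 2031).
1 March 2031 is a Saturday, so Sundays fall on 2, 9, 16, 23, 30; the last is March 30.
1 October 2031 is a Wednesday, so Sundays fall on 5, 12, 19, 26; the last is October 26.
At the standard offset (UTC−05:00), 01:30 UTC − 5h = 20:30 Velir Republic standard time (rolling into the previous day, 24 April 2031).
The standard-time date in Velir Republic, April 24, 2031, falls between 30 March and 26 October, so daylight saving is in effect and Velir Republic is at UTC−04:00.
01:30 UTC − 4h = 21:30 Velir Republic (rolling into the previous day, 24 April 2031).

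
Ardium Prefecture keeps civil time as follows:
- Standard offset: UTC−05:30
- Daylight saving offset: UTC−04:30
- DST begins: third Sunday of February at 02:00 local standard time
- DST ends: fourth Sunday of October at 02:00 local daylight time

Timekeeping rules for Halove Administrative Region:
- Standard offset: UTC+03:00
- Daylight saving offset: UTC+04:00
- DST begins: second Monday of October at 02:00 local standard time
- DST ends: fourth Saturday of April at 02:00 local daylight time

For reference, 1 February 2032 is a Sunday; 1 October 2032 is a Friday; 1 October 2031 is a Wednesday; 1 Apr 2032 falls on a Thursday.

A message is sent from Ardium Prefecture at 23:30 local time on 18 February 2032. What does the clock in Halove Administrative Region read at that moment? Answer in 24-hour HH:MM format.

1 February 2032 is a Sunday, so the first Sunday is February 1 and the third is February 15.
1 October 2032 is a Friday, so the first Sunday is October 3 and the fourth is October 24.
18 February 2032 falls between 15 February and 24 October, so daylight saving is in effect and Ardium Prefecture is at UTC−04:30.
23:30 Ardium Prefecture + 4h30m = 04:00 UTC (rolling into the next day, 19 February 2032).
1 October 2031 is a Wednesday, so the first Monday is October 6 and the second is October 13.
1 April 2032 is a Thursday, so the first Saturday is April 3 and the fourth is April 24.
At the standard offset (UTC+03:00), 04:00 UTC + 3h = 07:00 Halove Administrative Region standard time.
Daylight saving runs 13 October 2031 – 24 April 2032; the standard-time date in Halove Administrative Region, 19 February 2032, is inside that window, so Halove Administrative Region is at UTC+04:00.
04:00 UTC + 4h = 08:00 Halove Administrative Region.

08:00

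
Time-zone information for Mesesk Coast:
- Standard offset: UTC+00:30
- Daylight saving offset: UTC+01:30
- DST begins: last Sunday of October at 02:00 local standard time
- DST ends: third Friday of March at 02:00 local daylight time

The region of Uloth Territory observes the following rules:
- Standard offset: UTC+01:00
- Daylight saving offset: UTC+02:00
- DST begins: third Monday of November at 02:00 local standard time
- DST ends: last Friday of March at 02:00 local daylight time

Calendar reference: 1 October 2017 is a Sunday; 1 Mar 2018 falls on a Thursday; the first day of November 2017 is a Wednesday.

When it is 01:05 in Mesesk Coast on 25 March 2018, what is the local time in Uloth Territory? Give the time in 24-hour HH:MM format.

1 October 2017 is a Sunday, so Sundays fall on 1, 8, 15, 22, 29; the last is October 29.
1 March 2018 is a Thursday, so the first Friday is March 2 and the third is March 16.
25 March 2018 does not fall between 29 October 2017 and 16 March 2018, so daylight saving is not in effect and Mesesk Coast is at UTC+00:30.
01:05 Mesesk Coast − 0h30m = 00:35 UTC.
1 November 2017 is a Wednesday, so the first Monday is November 6 and the third is November 20.
1 March 2018 is a Thursday, so Fridays fall on 2, 9, 16, 23, 30; the last is March 30.
At the standard offset (UTC+01:00), 00:35 UTC + 1h = 01:35 Uloth Territory standard time.
The standard-time date in Uloth Territory, 25 March 2018, falls between 20 November 2017 and 30 March 2018, so daylight saving is in effect and Uloth Territory is at UTC+02:00.
00:35 UTC + 2h = 02:35 Uloth Territory.

02:35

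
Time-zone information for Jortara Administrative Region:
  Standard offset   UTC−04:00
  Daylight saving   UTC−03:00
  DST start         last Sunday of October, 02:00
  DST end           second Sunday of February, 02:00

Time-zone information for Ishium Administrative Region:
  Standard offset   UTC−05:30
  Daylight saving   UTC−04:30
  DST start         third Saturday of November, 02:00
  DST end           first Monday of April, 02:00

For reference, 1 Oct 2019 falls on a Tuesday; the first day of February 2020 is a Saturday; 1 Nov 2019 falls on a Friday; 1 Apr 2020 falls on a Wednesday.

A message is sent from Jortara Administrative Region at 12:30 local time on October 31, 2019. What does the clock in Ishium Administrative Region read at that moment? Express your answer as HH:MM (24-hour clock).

1 October 2019 is a Tuesday, so Sundays fall on 6, 13, 20, 27; the last is October 27.
1 February 2020 is a Saturday, so the first Sunday is February 2 and the second is February 9.
Daylight saving runs 27 October 2019 – 9 February 2020; October 31, 2019 is inside that window, so Jortara Administrative Region is at UTC−03:00.
12:30 Jortara Administrative Region + 3h = 15:30 UTC.
1 November 2019 is a Friday, so the first Saturday is November 2 and the third is November 16.
1 April 2020 is a Wednesday, so the first Monday is April 6.
At the standard offset (UTC−05:30), 15:30 UTC − 5h30m = 10:00 Ishium Administrative Region standard time.
The standard-time date in Ishium Administrative Region, October 31, 2019, does not fall between 16 November 2019 and 6 April 2020, so daylight saving is not in effect and Ishium Administrative Region is at UTC−05:30.
15:30 UTC − 5h30m = 10:00 Ishium Administrative Region.

10:00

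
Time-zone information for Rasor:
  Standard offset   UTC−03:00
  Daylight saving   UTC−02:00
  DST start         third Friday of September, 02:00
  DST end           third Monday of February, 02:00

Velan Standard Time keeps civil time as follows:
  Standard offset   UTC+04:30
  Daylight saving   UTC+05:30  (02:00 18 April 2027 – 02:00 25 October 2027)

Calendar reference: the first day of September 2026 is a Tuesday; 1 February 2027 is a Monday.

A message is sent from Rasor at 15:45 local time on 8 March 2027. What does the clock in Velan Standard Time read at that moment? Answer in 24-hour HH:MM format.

23:15

1 September 2026 is a Tuesday, so the first Friday is September 4 and the third is September 18.
1 February 2027 is a Monday, so the first Monday is February 1 and the third is February 15.
8 March 2027 is outside the daylight-saving period (18 September 2026 – 15 February 2027), so Rasor is on standard time, UTC−03:00.
15:45 Rasor + 3h = 18:45 UTC.
At the standard offset (UTC+04:30), 18:45 UTC + 4h30m = 23:15 Velan Standard Time standard time.
The standard-time date in Velan Standard Time, 8 March 2027, is outside the daylight-saving period (18 April – 25 October), so Velan Standard Time is on standard time, UTC+04:30.
18:45 UTC + 4h30m = 23:15 Velan Standard Time.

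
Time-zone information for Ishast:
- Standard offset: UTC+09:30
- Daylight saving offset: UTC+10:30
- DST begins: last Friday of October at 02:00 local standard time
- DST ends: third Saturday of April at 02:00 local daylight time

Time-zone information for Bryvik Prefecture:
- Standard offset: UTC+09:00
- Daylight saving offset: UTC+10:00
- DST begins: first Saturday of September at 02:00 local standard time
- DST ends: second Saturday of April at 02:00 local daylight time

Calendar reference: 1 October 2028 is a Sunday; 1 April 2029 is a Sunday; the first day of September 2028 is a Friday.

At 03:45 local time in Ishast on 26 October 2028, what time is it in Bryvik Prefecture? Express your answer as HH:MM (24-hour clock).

1 October 2028 is a Sunday, so Fridays fall on 6, 13, 20, 27; the last is October 27.
1 April 2029 is a Sunday, so the first Saturday is April 7 and the third is April 21.
Daylight saving runs 27 October 2028 – 21 April 2029; 26 October 2028 is outside that window, so Ishast is on standard time at UTC+09:30.
03:45 Ishast − 9h30m = 18:15 UTC (rolling into the previous day, 25 October 2028).
1 September 2028 is a Friday, so the first Saturday is September 2.
1 April 2029 is a Sunday, so the first Saturday is April 7 and the second is April 14.
At the standard offset (UTC+09:00), 18:15 UTC + 9h = 03:15 Bryvik Prefecture standard time (rolling into the next day, 26 October 2028).
The standard-time date in Bryvik Prefecture, 26 October 2028, falls between 2 September 2028 and 14 April 2029, so daylight saving is in effect and Bryvik Prefecture is at UTC+10:00.
18:15 UTC + 10h = 04:15 Bryvik Prefecture (rolling into the next day, 26 October 2028).

04:15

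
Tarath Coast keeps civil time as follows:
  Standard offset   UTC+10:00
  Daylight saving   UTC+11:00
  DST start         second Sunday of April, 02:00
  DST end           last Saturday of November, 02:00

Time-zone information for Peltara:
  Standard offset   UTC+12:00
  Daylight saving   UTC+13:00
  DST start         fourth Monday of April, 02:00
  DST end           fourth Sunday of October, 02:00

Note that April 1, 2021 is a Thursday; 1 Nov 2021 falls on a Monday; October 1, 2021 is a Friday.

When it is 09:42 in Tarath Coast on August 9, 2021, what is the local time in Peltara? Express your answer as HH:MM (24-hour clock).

11:42

1 April 2021 is a Thursday, so the first Sunday is April 4 and the second is April 11.
1 November 2021 is a Monday, so Saturdays fall on 6, 13, 20, 27; the last is November 27.
Daylight saving runs 11 April – 27 November; August 9, 2021 is inside that window, so Tarath Coast is at UTC+11:00.
09:42 Tarath Coast − 11h = 22:42 UTC (rolling into the previous day, 8 August 2021).
1 April 2021 is a Thursday, so the first Monday is April 5 and the fourth is April 26.
1 October 2021 is a Friday, so the first Sunday is October 3 and the fourth is October 24.
At the standard offset (UTC+12:00), 22:42 UTC + 12h = 10:42 Peltara standard time (rolling into the next day, 9 August 2021).
The standard-time date in Peltara, August 9, 2021, lies within the daylight-saving period (26 April – 24 October), so Peltara is on daylight time, UTC+13:00.
22:42 UTC + 13h = 11:42 Peltara (rolling into the next day, 9 August 2021).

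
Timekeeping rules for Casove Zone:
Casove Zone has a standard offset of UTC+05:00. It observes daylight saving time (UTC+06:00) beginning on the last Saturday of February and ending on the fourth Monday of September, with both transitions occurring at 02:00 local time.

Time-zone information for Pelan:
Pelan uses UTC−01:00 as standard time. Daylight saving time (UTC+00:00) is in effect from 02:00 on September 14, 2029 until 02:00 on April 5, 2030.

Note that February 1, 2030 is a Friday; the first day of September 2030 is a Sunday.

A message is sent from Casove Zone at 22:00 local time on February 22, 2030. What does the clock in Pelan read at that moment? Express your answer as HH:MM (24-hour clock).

1 February 2030 is a Friday, so Saturdays fall on 2, 9, 16, 23; the last is February 23.
1 September 2030 is a Sunday, so the first Monday is September 2 and the fourth is September 23.
Daylight saving runs 23 February – 23 September; February 22, 2030 is outside that window, so Casove Zone is on standard time at UTC+05:00.
22:00 Casove Zone − 5h = 17:00 UTC.
At the standard offset (UTC−01:00), 17:00 UTC − 1h = 16:00 Pelan standard time.
The standard-time date in Pelan, February 22, 2030, falls between 14 September 2029 and 5 April 2030, so daylight saving is in effect and Pelan is at UTC+00:00.
17:00 UTC + 0h = 17:00 Pelan.

17:00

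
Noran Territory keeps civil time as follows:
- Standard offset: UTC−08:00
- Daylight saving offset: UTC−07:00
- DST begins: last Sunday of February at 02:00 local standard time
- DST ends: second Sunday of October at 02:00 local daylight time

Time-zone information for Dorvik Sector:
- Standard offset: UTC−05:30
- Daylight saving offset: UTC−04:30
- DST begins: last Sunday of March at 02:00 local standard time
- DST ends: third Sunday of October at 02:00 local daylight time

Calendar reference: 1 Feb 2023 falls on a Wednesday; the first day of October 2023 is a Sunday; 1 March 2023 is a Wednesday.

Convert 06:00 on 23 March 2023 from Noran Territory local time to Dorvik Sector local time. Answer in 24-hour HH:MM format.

1 February 2023 is a Wednesday, so Sundays fall on 5, 12, 19, 26; the last is February 26.
1 October 2023 is a Sunday, so the first Sunday is October 1 and the second is October 8.
23 March 2023 falls between 26 February and 8 October, so daylight saving is in effect and Noran Territory is at UTC−07:00.
06:00 Noran Territory + 7h = 13:00 UTC.
1 March 2023 is a Wednesday, so Sundays fall on 5, 12, 19, 26; the last is March 26.
1 October 2023 is a Sunday, so the first Sunday is October 1 and the third is October 15.
At the standard offset (UTC−05:30), 13:00 UTC − 5h30m = 07:30 Dorvik Sector standard time.
Daylight saving runs 26 March – 15 October; the standard-time date in Dorvik Sector, 23 March 2023, is outside that window, so Dorvik Sector is on standard time at UTC−05:30.
13:00 UTC − 5h30m = 07:30 Dorvik Sector.

07:30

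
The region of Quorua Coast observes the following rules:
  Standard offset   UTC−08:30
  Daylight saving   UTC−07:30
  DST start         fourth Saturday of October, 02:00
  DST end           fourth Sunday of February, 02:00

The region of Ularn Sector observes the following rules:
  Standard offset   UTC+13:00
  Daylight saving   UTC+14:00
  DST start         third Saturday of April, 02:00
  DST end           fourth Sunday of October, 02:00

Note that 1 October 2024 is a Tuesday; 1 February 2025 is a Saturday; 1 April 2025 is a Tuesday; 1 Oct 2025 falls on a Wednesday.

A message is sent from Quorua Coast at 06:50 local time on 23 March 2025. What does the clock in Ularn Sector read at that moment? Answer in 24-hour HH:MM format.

1 October 2024 is a Tuesday, so the first Saturday is October 5 and the fourth is October 26.
1 February 2025 is a Saturday, so the first Sunday is February 2 and the fourth is February 23.
Daylight saving runs 26 October 2024 – 23 February 2025; 23 March 2025 is outside that window, so Quorua Coast is on standard time at UTC−08:30.
06:50 Quorua Coast + 8h30m = 15:20 UTC.
1 April 2025 is a Tuesday, so the first Saturday is April 5 and the third is April 19.
1 October 2025 is a Wednesday, so the first Sunday is October 5 and the fourth is October 26.
At the standard offset (UTC+13:00), 15:20 UTC + 13h = 04:20 Ularn Sector standard time (rolling into the next day, 24 March 2025).
The standard-time date in Ularn Sector, 24 March 2025, does not fall between 19 April and 26 October, so daylight saving is not in effect and Ularn Sector is at UTC+13:00.
15:20 UTC + 13h = 04:20 Ularn Sector (rolling into the next day, 24 March 2025).

04:20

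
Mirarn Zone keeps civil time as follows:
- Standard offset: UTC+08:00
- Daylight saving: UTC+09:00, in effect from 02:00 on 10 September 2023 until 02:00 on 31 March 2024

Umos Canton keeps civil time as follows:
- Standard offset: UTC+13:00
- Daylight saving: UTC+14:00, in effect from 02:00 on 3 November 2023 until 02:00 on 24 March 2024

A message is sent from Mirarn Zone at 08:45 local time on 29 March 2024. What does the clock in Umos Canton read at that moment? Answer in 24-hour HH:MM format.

Daylight saving runs 10 September 2023 – 31 March 2024; 29 March 2024 is inside that window, so Mirarn Zone is at UTC+09:00.
08:45 Mirarn Zone − 9h = 23:45 UTC (rolling into the previous day, 28 March 2024).
At the standard offset (UTC+13:00), 23:45 UTC + 13h = 12:45 Umos Canton standard time (rolling into the next day, 29 March 2024).
Daylight saving runs 3 November 2023 – 24 March 2024; the standard-time date in Umos Canton, 29 March 2024, is outside that window, so Umos Canton is on standard time at UTC+13:00.
23:45 UTC + 13h = 12:45 Umos Canton (rolling into the next day, 29 March 2024).

12:45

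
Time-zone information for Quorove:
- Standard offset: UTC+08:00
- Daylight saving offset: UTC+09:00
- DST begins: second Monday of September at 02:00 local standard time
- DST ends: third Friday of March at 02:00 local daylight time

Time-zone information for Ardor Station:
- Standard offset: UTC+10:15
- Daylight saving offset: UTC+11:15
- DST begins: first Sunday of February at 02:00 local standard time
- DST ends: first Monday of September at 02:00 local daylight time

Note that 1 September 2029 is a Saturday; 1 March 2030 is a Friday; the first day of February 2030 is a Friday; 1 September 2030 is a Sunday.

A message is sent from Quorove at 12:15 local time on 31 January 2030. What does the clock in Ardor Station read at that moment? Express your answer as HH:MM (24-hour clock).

1 September 2029 is a Saturday, so the first Monday is September 3 and the second is September 10.
1 March 2030 is a Friday, so the first Friday is March 1 and the third is March 15.
31 January 2030 lies within the daylight-saving period (10 September 2029 – 15 March 2030), so Quorove is on daylight time, UTC+09:00.
12:15 Quorove − 9h = 03:15 UTC.
1 February 2030 is a Friday, so the first Sunday is February 3.
1 September 2030 is a Sunday, so the first Monday is September 2.
At the standard offset (UTC+10:15), 03:15 UTC + 10h15m = 13:30 Ardor Station standard time.
The standard-time date in Ardor Station, 31 January 2030, is outside the daylight-saving period (3 February – 2 September), so Ardor Station is on standard time, UTC+10:15.
03:15 UTC + 10h15m = 13:30 Ardor Station.

13:30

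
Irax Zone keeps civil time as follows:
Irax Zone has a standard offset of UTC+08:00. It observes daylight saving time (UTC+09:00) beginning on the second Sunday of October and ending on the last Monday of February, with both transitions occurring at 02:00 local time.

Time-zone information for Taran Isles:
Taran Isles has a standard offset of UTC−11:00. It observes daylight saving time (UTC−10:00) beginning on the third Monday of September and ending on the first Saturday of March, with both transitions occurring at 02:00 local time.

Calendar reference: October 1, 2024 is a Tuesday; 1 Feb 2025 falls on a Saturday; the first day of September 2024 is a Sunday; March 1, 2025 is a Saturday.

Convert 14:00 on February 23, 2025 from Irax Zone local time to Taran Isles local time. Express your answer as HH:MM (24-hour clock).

19:00

1 October 2024 is a Tuesday, so the first Sunday is October 6 and the second is October 13.
1 February 2025 is a Saturday, so Mondays fall on 3, 10, 17, 24; the last is February 24.
February 23, 2025 falls between 13 October 2024 and 24 February 2025, so daylight saving is in effect and Irax Zone is at UTC+09:00.
14:00 Irax Zone − 9h = 05:00 UTC.
1 September 2024 is a Sunday, so the first Monday is September 2 and the third is September 16.
1 March 2025 is a Saturday, so the first Saturday is March 1.
At the standard offset (UTC−11:00), 05:00 UTC − 11h = 18:00 Taran Isles standard time (rolling into the previous day, 22 February 2025).
The standard-time date in Taran Isles, February 22, 2025, falls between 16 September 2024 and 1 March 2025, so daylight saving is in effect and Taran Isles is at UTC−10:00.
05:00 UTC − 10h = 19:00 Taran Isles (rolling into the previous day, 22 February 2025).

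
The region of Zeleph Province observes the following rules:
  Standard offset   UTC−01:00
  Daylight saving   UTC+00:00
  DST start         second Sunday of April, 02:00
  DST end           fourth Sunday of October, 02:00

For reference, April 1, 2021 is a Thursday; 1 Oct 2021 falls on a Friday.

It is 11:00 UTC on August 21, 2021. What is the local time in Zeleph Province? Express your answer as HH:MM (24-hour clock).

11:00

1 April 2021 is a Thursday, so the first Sunday is April 4 and the second is April 11.
1 October 2021 is a Friday, so the first Sunday is October 3 and the fourth is October 24.
At the standard offset (UTC−01:00), 11:00 UTC − 1h = 10:00 Zeleph Province standard time.
The standard-time date in Zeleph Province, August 21, 2021, falls between 11 April and 24 October, so daylight saving is in effect and Zeleph Province is at UTC+00:00.
11:00 UTC + 0h = 11:00 local.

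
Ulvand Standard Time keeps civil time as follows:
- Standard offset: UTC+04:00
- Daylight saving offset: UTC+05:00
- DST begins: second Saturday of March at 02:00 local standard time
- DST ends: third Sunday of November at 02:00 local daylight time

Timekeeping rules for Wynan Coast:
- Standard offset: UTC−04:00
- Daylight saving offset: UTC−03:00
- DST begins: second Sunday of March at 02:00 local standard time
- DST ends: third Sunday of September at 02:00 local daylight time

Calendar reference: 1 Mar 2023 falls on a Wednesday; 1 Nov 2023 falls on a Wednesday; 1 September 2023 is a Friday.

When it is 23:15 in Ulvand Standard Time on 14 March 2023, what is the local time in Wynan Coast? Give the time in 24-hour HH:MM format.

1 March 2023 is a Wednesday, so the first Saturday is March 4 and the second is March 11.
1 November 2023 is a Wednesday, so the first Sunday is November 5 and the third is November 19.
14 March 2023 falls between 11 March and 19 November, so daylight saving is in effect and Ulvand Standard Time is at UTC+05:00.
23:15 Ulvand Standard Time − 5h = 18:15 UTC.
1 March 2023 is a Wednesday, so the first Sunday is March 5 and the second is March 12.
1 September 2023 is a Friday, so the first Sunday is September 3 and the third is September 17.
At the standard offset (UTC−04:00), 18:15 UTC − 4h = 14:15 Wynan Coast standard time.
The standard-time date in Wynan Coast, 14 March 2023, falls between 12 March and 17 September, so daylight saving is in effect and Wynan Coast is at UTC−03:00.
18:15 UTC − 3h = 15:15 Wynan Coast.

15:15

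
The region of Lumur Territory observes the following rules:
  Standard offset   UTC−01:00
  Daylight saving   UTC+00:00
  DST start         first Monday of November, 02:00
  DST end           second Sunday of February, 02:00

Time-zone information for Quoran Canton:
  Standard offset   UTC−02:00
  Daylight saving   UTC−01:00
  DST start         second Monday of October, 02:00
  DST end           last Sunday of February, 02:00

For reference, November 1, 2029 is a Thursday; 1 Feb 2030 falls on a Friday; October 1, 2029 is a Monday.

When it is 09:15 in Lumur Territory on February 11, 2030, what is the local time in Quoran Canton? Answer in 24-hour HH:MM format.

1 November 2029 is a Thursday, so the first Monday is November 5.
1 February 2030 is a Friday, so the first Sunday is February 3 and the second is February 10.
Daylight saving runs 5 November 2029 – 10 February 2030; February 11, 2030 is outside that window, so Lumur Territory is on standard time at UTC−01:00.
09:15 Lumur Territory + 1h = 10:15 UTC.
1 October 2029 is a Monday, so the first Monday is October 1 and the second is October 8.
1 February 2030 is a Friday, so Sundays fall on 3, 10, 17, 24; the last is February 24.
At the standard offset (UTC−02:00), 10:15 UTC − 2h = 08:15 Quoran Canton standard time.
The standard-time date in Quoran Canton, February 11, 2030, lies within the daylight-saving period (8 October 2029 – 24 February 2030), so Quoran Canton is on daylight time, UTC−01:00.
10:15 UTC − 1h = 09:15 Quoran Canton.

09:15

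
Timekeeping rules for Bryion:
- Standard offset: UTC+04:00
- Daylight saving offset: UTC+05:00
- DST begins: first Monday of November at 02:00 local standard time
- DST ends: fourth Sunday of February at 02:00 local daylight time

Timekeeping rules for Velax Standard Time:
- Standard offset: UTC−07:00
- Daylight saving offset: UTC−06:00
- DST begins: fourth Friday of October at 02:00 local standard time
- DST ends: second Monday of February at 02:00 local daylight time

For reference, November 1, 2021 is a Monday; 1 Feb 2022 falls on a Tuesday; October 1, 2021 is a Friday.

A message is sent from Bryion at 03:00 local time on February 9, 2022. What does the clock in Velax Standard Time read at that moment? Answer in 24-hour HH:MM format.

1 November 2021 is a Monday, so the first Monday is November 1.
1 February 2022 is a Tuesday, so the first Sunday is February 6 and the fourth is February 27.
February 9, 2022 falls between 1 November 2021 and 27 February 2022, so daylight saving is in effect and Bryion is at UTC+05:00.
03:00 Bryion − 5h = 22:00 UTC (rolling into the previous day, 8 February 2022).
1 October 2021 is a Friday, so the first Friday is October 1 and the fourth is October 22.
1 February 2022 is a Tuesday, so the first Monday is February 7 and the second is February 14.
At the standard offset (UTC−07:00), 22:00 UTC − 7h = 15:00 Velax Standard Time standard time.
The standard-time date in Velax Standard Time, February 8, 2022, lies within the daylight-saving period (22 October 2021 – 14 February 2022), so Velax Standard Time is on daylight time, UTC−06:00.
22:00 UTC − 6h = 16:00 Velax Standard Time.

16:00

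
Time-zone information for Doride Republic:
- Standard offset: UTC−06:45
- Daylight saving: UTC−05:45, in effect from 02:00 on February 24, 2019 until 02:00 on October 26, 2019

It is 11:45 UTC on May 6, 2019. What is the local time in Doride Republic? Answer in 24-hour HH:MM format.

At the standard offset (UTC−06:45), 11:45 UTC − 6h45m = 05:00 Doride Republic standard time.
The standard-time date in Doride Republic, May 6, 2019, falls between 24 February and 26 October, so daylight saving is in effect and Doride Republic is at UTC−05:45.
11:45 UTC − 5h45m = 06:00 local.

06:00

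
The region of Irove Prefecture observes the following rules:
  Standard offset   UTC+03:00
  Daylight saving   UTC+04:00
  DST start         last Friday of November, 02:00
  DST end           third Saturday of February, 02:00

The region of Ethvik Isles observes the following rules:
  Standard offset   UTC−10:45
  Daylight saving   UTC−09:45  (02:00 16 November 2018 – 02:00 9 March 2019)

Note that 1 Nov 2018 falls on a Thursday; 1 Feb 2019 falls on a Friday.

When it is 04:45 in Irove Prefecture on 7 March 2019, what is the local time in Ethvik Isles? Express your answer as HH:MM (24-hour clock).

1 November 2018 is a Thursday, so Fridays fall on 2, 9, 16, 23, 30; the last is November 30.
1 February 2019 is a Friday, so the first Saturday is February 2 and the third is February 16.
7 March 2019 is outside the daylight-saving period (30 November 2018 – 16 February 2019), so Irove Prefecture is on standard time, UTC+03:00.
04:45 Irove Prefecture − 3h = 01:45 UTC.
At the standard offset (UTC−10:45), 01:45 UTC − 10h45m = 15:00 Ethvik Isles standard time (rolling into the previous day, 6 March 2019).
The standard-time date in Ethvik Isles, 6 March 2019, lies within the daylight-saving period (16 November 2018 – 9 March 2019), so Ethvik Isles is on daylight time, UTC−09:45.
01:45 UTC − 9h45m = 16:00 Ethvik Isles (rolling into the previous day, 6 March 2019).

16:00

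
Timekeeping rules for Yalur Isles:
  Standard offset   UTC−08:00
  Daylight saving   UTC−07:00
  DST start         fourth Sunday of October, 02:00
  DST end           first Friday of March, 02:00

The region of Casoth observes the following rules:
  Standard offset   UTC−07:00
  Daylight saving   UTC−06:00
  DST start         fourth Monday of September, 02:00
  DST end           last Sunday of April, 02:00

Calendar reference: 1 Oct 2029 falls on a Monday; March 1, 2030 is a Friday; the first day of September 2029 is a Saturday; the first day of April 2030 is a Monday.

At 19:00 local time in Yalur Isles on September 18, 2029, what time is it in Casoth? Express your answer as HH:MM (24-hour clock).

1 October 2029 is a Monday, so the first Sunday is October 7 and the fourth is October 28.
1 March 2030 is a Friday, so the first Friday is March 1.
September 18, 2029 is outside the daylight-saving period (28 October 2029 – 1 March 2030), so Yalur Isles is on standard time, UTC−08:00.
19:00 Yalur Isles + 8h = 03:00 UTC (rolling into the next day, 19 September 2029).
1 September 2029 is a Saturday, so the first Monday is September 3 and the fourth is September 24.
1 April 2030 is a Monday, so Sundays fall on 7, 14, 21, 28; the last is April 28.
At the standard offset (UTC−07:00), 03:00 UTC − 7h = 20:00 Casoth standard time (rolling into the previous day, 18 September 2029).
Daylight saving runs 24 September 2029 – 28 April 2030; the standard-time date in Casoth, September 18, 2029, is outside that window, so Casoth is on standard time at UTC−07:00.
03:00 UTC − 7h = 20:00 Casoth (rolling into the previous day, 18 September 2029).

20:00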